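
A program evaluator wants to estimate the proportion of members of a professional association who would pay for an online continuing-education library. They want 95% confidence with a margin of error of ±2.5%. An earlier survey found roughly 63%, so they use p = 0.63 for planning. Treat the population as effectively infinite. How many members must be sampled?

1433

For 95% confidence, z = 1.960.
With p = 0.63, p(1−p) = 0.2331.
n = z²·p(1−p)/E² = 1.960² × 0.2331 / 0.025² = 3.8416 × 0.2331 / 0.000625 ≈ 1432.76.
Rounding up gives n = 1433.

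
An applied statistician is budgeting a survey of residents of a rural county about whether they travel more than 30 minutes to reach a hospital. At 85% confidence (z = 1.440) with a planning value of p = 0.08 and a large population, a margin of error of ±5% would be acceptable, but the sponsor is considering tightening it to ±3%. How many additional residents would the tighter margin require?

At ±5%: n = 1.440² × 0.0736 / 0.050² ≈ 61.05 → 62.
At ±3%: n = 1.440² × 0.0736 / 0.030² ≈ 169.57 → 170.
Additional respondents: 170 − 62 = 108.

108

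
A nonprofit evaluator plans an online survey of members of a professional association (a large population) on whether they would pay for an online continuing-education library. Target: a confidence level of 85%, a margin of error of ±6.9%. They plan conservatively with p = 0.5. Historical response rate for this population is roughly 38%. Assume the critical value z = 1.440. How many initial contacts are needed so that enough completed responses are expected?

Completed interviews needed: n₀ = 1.440² × 0.2500 / 0.069² ≈ 108.88 → 109.
At a 38% response rate, contacts needed = 109 / 0.38 ≈ 286.84 → 287.

287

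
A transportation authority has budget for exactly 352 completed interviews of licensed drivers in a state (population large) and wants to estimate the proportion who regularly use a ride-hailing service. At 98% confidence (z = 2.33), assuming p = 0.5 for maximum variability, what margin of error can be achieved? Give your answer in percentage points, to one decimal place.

6.2

SE(p̂) = √[p(1−p)/n] = √[0.2500/352] = 0.02665.
E = z × SE = 2.33 × 0.02665 = 0.06209, or 6.2 percentage points.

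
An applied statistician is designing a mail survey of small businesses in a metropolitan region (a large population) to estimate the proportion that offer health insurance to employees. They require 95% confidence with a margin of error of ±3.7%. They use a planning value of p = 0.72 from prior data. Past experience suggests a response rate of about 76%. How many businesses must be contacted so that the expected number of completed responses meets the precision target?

For 95% confidence, z = 1.960.
Completed interviews needed: n₀ = 1.960² × 0.2016 / 0.037² ≈ 565.72 → 566.
At a 76% response rate, contacts needed = 566 / 0.76 ≈ 744.74 → 745.

745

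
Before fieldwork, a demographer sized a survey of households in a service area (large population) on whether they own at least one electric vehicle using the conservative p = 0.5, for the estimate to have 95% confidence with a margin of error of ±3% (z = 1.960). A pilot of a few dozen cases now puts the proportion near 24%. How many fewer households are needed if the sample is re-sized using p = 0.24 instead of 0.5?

289

Conservative (p = 0.5): n = 1.960² × 0.25 / 0.030² ≈ 1067.11 → 1068.
Using p = 0.24: p(1−p) = 0.1824, so n = 1.960² × 0.1824 / 0.030² ≈ 778.56 → 779.
Reduction: 1068 − 779 = 289.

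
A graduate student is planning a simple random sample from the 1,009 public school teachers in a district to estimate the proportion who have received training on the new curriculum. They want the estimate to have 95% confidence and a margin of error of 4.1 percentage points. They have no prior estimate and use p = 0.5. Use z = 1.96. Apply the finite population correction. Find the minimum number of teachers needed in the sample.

Unadjusted: n₀ = 1.96² × 0.50 × 0.50 / 0.041² ≈ 571.33, so n₀ = 572.
Finite population correction with N = 1,009: n = n₀ / (1 + (n₀−1)/N) = 572 / (1 + 571/1009) = 572 / 1.5659 ≈ 365.28.
Rounding up, n = 366.

366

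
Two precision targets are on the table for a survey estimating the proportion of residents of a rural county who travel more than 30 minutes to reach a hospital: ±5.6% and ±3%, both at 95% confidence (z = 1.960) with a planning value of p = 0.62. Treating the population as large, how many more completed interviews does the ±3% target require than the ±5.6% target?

717

At ±5.6%: n = 1.960² × 0.2356 / 0.056² ≈ 288.61 → 289.
At ±3%: n = 1.960² × 0.2356 / 0.030² ≈ 1005.65 → 1006.
Additional respondents: 1006 − 289 = 717.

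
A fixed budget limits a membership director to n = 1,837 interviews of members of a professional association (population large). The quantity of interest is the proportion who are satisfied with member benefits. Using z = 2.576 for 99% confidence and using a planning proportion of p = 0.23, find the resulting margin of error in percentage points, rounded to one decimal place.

2.5

SE(p̂) = √[p(1−p)/n] = √[0.1771/1837] = 0.00982.
E = z × SE = 2.576 × 0.00982 = 0.02529, or 2.5 percentage points.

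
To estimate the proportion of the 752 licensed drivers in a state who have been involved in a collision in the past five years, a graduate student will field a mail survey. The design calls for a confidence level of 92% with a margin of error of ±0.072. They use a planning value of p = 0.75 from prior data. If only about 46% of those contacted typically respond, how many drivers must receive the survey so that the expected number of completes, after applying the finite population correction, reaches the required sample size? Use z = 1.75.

Completed interviews needed (unadjusted): n₀ = 1.75² × 0.1875 / 0.072² ≈ 110.77 → 111.
FPC for N = 752: n = 111 / (1 + 110/752) = 111 / 1.1463 ≈ 96.84 → 97.
At a 46% response rate, contacts needed = 97 / 0.46 ≈ 210.87 → 211.

211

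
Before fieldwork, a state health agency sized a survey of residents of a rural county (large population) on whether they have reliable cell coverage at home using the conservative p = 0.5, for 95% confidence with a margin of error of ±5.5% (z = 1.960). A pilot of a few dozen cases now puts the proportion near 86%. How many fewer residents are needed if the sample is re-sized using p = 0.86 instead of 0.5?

165

Conservative (p = 0.5): n = 1.960² × 0.25 / 0.055² ≈ 317.49 → 318.
Using p = 0.86: p(1−p) = 0.1204, so n = 1.960² × 0.1204 / 0.055² ≈ 152.90 → 153.
Reduction: 318 − 153 = 165.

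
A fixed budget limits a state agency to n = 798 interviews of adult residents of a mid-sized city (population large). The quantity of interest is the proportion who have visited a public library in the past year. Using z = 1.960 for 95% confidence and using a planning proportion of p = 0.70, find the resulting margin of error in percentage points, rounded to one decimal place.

SE(p̂) = √[p(1−p)/n] = √[0.2100/798] = 0.01622.
E = z × SE = 1.960 × 0.01622 = 0.03180, or 3.2 percentage points.

3.2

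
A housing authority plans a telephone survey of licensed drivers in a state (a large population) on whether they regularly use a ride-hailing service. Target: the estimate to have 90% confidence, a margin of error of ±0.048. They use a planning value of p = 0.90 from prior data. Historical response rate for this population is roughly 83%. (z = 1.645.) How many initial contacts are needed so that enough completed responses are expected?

128

Completed interviews needed: n₀ = 1.645² × 0.0900 / 0.048² ≈ 105.70 → 106.
At an 83% response rate, contacts needed = 106 / 0.83 ≈ 127.71 → 128.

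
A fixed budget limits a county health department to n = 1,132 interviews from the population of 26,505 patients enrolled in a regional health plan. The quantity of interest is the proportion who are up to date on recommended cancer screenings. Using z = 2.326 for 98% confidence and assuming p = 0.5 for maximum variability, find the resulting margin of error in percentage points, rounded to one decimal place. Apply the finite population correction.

3.4

Finite-population factor: (N−n)/(N−1) = (26505−1132)/(26505−1) = 0.9573.
SE(p̂) = √[p(1−p)/n · (N−n)/(N−1)] = √[0.2500/1132 × 0.9573] = 0.01454.
E = z × SE = 2.326 × 0.01454 = 0.03382 ≈ 3.4 percentage points.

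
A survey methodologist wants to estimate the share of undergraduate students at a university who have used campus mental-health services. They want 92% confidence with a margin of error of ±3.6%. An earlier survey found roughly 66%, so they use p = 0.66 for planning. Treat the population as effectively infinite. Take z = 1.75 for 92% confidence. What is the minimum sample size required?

With p = 0.66, p(1−p) = 0.2244.
n = z²·p(1−p)/E² = 1.75² × 0.2244 / 0.036² = 3.0625 × 0.2244 / 0.001296 ≈ 530.27.
Rounding up gives n = 531.

531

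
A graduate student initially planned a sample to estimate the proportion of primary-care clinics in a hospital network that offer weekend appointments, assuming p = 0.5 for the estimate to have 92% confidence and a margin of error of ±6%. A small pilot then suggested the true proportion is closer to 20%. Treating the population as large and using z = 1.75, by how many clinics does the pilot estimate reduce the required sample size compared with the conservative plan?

Conservative (p = 0.5): n = 1.75² × 0.25 / 0.060² ≈ 212.67 → 213.
Using p = 0.20: p(1−p) = 0.1600, so n = 1.75² × 0.1600 / 0.060² ≈ 136.11 → 137.
Reduction: 213 − 137 = 76.

76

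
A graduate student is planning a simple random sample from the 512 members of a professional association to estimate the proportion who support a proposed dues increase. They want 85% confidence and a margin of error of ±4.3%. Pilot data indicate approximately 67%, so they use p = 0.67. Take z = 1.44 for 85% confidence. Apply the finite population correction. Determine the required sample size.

168

Unadjusted: n₀ = 1.44² × 0.67 × 0.33 / 0.043² ≈ 247.96, so n₀ = 248.
Finite population correction with N = 512: n = n₀ / (1 + (n₀−1)/N) = 248 / (1 + 247/512) = 248 / 1.4824 ≈ 167.29.
Rounding up, n = 168.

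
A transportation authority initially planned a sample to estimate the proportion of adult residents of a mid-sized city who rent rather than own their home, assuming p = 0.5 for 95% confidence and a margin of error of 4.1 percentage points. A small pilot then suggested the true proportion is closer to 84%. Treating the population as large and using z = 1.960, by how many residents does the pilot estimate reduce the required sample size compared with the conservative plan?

264

Conservative (p = 0.5): n = 1.960² × 0.25 / 0.041² ≈ 571.33 → 572.
Using p = 0.84: p(1−p) = 0.1344, so n = 1.960² × 0.1344 / 0.041² ≈ 307.15 → 308.
Reduction: 572 − 308 = 264.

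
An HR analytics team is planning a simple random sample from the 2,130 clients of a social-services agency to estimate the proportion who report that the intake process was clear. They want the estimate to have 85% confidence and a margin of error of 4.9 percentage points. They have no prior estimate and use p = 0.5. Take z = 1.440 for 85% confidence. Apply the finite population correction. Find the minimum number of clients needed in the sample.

Unadjusted: n₀ = 1.440² × 0.50 × 0.50 / 0.049² ≈ 215.91, so n₀ = 216.
Finite population correction with N = 2,130: n = n₀ / (1 + (n₀−1)/N) = 216 / (1 + 215/2130) = 216 / 1.1009 ≈ 196.20.
Rounding up, n = 197.

197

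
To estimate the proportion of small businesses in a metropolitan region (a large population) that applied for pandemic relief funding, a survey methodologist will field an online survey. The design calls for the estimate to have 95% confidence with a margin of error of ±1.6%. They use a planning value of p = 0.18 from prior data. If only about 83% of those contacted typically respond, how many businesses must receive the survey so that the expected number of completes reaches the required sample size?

2669

For 95% confidence, z = 1.960.
Completed interviews needed: n₀ = 1.960² × 0.1476 / 0.016² ≈ 2214.92 → 2215.
At an 83% response rate, contacts needed = 2215 / 0.83 ≈ 2668.67 → 2669.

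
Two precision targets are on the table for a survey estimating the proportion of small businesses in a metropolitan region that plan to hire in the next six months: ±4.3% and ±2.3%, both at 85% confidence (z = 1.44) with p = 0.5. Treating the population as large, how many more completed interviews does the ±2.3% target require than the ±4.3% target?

At ±4.3%: n = 1.44² × 0.2500 / 0.043² ≈ 280.37 → 281.
At ±2.3%: n = 1.44² × 0.2500 / 0.023² ≈ 979.96 → 980.
Additional respondents: 980 − 281 = 699.

699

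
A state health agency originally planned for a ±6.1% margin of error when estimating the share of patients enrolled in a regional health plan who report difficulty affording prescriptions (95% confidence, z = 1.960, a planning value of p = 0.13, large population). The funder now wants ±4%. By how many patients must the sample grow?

At ±6.1%: n = 1.960² × 0.1131 / 0.061² ≈ 116.77 → 117.
At ±4%: n = 1.960² × 0.1131 / 0.040² ≈ 271.55 → 272.
Additional respondents: 272 − 117 = 155.

155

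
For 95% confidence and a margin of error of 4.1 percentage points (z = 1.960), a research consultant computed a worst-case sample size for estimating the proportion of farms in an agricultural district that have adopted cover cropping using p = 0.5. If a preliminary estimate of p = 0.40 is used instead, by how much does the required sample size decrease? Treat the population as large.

Conservative (p = 0.5): n = 1.960² × 0.25 / 0.041² ≈ 571.33 → 572.
Using p = 0.40: p(1−p) = 0.2400, so n = 1.960² × 0.2400 / 0.041² ≈ 548.47 → 549.
Reduction: 572 − 549 = 23.

23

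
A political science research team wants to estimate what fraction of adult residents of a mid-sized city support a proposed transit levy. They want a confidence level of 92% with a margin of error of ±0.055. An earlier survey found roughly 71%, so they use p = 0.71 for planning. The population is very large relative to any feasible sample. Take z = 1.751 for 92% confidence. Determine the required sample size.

209

With p = 0.71, p(1−p) = 0.2059.
n = z²·p(1−p)/E² = 1.751² × 0.2059 / 0.055² = 3.0660 × 0.2059 / 0.003025 ≈ 208.69.
Rounding up gives n = 209.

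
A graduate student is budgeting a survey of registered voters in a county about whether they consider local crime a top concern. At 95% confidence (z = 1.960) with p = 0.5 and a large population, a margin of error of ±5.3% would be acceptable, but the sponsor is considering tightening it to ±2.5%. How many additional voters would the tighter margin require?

At ±5.3%: n = 1.960² × 0.2500 / 0.053² ≈ 341.90 → 342.
At ±2.5%: n = 1.960² × 0.2500 / 0.025² ≈ 1536.64 → 1537.
Additional respondents: 1537 − 342 = 1195.

1195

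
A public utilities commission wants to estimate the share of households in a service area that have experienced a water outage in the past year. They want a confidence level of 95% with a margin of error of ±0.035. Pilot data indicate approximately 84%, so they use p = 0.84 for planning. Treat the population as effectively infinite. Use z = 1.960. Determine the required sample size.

With p = 0.84, p(1−p) = 0.1344.
n = z²·p(1−p)/E² = 1.960² × 0.1344 / 0.035² = 3.8416 × 0.1344 / 0.001225 ≈ 421.48.
Rounding up gives n = 422.

422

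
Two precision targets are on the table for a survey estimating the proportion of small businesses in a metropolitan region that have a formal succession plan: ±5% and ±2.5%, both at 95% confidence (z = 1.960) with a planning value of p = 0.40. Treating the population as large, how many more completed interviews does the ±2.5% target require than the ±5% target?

1107

At ±5%: n = 1.960² × 0.2400 / 0.050² ≈ 368.79 → 369.
At ±2.5%: n = 1.960² × 0.2400 / 0.025² ≈ 1475.17 → 1476.
Additional respondents: 1476 − 369 = 1107.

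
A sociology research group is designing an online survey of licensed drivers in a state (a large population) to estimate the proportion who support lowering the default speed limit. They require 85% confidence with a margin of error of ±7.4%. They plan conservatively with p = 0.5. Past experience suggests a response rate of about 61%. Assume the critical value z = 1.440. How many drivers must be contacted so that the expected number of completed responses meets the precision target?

Completed interviews needed: n₀ = 1.440² × 0.2500 / 0.074² ≈ 94.67 → 95.
At a 61% response rate, contacts needed = 95 / 0.61 ≈ 155.74 → 156.

156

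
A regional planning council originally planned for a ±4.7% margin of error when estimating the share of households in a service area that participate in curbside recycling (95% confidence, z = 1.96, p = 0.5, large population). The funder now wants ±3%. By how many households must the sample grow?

At ±4.7%: n = 1.96² × 0.2500 / 0.047² ≈ 434.77 → 435.
At ±3%: n = 1.96² × 0.2500 / 0.030² ≈ 1067.11 → 1068.
Additional respondents: 1068 − 435 = 633.

633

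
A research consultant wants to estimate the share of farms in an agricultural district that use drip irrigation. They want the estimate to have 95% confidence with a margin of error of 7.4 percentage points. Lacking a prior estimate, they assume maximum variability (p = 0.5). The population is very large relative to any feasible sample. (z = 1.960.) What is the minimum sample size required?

With p = 0.5, p(1−p) = 0.25.
n = z²·p(1−p)/E² = 1.960² × 0.2500 / 0.074² = 3.8416 × 0.2500 / 0.005476 ≈ 175.38.
Rounding up gives n = 176.

176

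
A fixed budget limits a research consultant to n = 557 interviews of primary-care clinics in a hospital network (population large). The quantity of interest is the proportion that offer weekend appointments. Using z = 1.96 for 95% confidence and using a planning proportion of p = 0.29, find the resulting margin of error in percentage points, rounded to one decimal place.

3.8

SE(p̂) = √[p(1−p)/n] = √[0.2059/557] = 0.01923.
E = z × SE = 1.96 × 0.01923 = 0.03768, or 3.8 percentage points.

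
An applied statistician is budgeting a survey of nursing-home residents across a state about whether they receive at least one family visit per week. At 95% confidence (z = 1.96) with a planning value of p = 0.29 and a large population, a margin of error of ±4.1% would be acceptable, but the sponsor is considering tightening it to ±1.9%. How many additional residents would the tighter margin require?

At ±4.1%: n = 1.96² × 0.2059 / 0.041² ≈ 470.54 → 471.
At ±1.9%: n = 1.96² × 0.2059 / 0.019² ≈ 2191.10 → 2192.
Additional respondents: 2192 − 471 = 1721.

1721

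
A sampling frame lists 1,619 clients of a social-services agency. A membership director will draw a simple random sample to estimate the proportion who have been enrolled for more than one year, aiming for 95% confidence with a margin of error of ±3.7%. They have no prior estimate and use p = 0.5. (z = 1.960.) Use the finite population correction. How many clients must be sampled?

490

Unadjusted: n₀ = 1.960² × 0.50 × 0.50 / 0.037² ≈ 701.53, so n₀ = 702.
Finite population correction with N = 1,619: n = n₀ / (1 + (n₀−1)/N) = 702 / (1 + 701/1619) = 702 / 1.4330 ≈ 489.89.
Rounding up, n = 490.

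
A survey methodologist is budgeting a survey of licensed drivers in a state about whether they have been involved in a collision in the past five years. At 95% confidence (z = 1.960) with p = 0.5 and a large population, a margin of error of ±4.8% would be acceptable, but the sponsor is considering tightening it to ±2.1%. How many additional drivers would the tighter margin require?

1761

At ±4.8%: n = 1.960² × 0.2500 / 0.048² ≈ 416.84 → 417.
At ±2.1%: n = 1.960² × 0.2500 / 0.021² ≈ 2177.78 → 2178.
Additional respondents: 2178 − 417 = 1761.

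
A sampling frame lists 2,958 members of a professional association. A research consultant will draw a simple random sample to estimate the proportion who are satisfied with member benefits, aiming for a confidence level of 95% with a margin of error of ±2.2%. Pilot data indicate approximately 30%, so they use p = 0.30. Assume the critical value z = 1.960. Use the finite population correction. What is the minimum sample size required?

Unadjusted: n₀ = 1.960² × 0.30 × 0.70 / 0.022² ≈ 1666.81, so n₀ = 1667.
Finite population correction with N = 2,958: n = n₀ / (1 + (n₀−1)/N) = 1667 / (1 + 1666/2958) = 1667 / 1.5632 ≈ 1066.39.
Rounding up, n = 1067.

1067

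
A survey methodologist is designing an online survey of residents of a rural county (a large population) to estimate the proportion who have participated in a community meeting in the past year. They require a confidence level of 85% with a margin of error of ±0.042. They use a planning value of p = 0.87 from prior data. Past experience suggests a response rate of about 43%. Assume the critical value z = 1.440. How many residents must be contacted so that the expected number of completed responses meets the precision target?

310

Completed interviews needed: n₀ = 1.440² × 0.1131 / 0.042² ≈ 132.95 → 133.
At a 43% response rate, contacts needed = 133 / 0.43 ≈ 309.30 → 310.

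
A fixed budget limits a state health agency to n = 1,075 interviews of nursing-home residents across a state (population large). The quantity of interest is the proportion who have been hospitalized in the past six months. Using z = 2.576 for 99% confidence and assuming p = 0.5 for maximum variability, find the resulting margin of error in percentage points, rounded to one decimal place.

3.9

SE(p̂) = √[p(1−p)/n] = √[0.2500/1075] = 0.01525.
E = z × SE = 2.576 × 0.01525 = 0.03928, or 3.9 percentage points.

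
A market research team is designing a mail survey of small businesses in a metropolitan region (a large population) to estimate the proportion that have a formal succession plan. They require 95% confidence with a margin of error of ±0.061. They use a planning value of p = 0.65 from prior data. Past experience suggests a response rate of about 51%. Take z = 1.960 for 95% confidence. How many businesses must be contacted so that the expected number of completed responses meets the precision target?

Completed interviews needed: n₀ = 1.960² × 0.2275 / 0.061² ≈ 234.87 → 235.
At a 51% response rate, contacts needed = 235 / 0.51 ≈ 460.78 → 461.

461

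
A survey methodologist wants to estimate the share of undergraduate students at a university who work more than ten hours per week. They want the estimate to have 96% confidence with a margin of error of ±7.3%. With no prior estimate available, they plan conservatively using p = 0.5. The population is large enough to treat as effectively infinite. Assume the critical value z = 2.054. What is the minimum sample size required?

With p = 0.5, p(1−p) = 0.25.
n = z²·p(1−p)/E² = 2.054² × 0.2500 / 0.073² = 4.2189 × 0.2500 / 0.005329 ≈ 197.92.
Rounding up gives n = 198.

198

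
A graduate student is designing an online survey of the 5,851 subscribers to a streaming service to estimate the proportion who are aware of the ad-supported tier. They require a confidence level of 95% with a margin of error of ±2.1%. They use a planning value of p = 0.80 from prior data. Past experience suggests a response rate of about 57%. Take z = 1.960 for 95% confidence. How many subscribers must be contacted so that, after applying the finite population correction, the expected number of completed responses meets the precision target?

1976

Completed interviews needed (unadjusted): n₀ = 1.960² × 0.1600 / 0.021² ≈ 1393.78 → 1394.
FPC for N = 5,851: n = 1394 / (1 + 1393/5851) = 1394 / 1.2381 ≈ 1125.94 → 1126.
At a 57% response rate, contacts needed = 1126 / 0.57 ≈ 1975.44 → 1976.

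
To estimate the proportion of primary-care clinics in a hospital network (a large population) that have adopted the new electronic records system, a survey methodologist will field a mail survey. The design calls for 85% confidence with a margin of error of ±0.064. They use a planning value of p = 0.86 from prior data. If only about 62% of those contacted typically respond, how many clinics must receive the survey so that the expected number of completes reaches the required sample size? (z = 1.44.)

Completed interviews needed: n₀ = 1.44² × 0.1204 / 0.064² ≈ 60.95 → 61.
At a 62% response rate, contacts needed = 61 / 0.62 ≈ 98.39 → 99.

99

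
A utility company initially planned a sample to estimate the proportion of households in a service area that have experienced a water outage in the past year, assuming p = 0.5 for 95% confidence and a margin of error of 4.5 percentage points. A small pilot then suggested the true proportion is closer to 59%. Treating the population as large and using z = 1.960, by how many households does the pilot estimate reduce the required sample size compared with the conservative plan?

Conservative (p = 0.5): n = 1.960² × 0.25 / 0.045² ≈ 474.27 → 475.
Using p = 0.59: p(1−p) = 0.2419, so n = 1.960² × 0.2419 / 0.045² ≈ 458.91 → 459.
Reduction: 475 − 459 = 16.

16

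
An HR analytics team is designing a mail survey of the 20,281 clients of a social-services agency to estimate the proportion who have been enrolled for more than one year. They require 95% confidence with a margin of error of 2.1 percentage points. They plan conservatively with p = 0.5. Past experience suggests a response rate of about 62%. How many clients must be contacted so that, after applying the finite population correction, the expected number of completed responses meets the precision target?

For 95% confidence, z = 1.96.
Completed interviews needed (unadjusted): n₀ = 1.96² × 0.2500 / 0.021² ≈ 2177.78 → 2178.
FPC for N = 20,281: n = 2178 / (1 + 2177/20281) = 2178 / 1.1073 ≈ 1966.87 → 1967.
At a 62% response rate, contacts needed = 1967 / 0.62 ≈ 3172.58 → 3173.

3173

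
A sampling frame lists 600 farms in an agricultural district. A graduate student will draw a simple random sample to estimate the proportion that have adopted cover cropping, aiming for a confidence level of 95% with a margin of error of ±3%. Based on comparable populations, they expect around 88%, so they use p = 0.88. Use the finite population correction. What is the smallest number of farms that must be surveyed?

258

For 95% confidence, z = 1.960.
Unadjusted: n₀ = 1.960² × 0.88 × 0.12 / 0.030² ≈ 450.75, so n₀ = 451.
Finite population correction with N = 600: n = n₀ / (1 + (n₀−1)/N) = 451 / (1 + 450/600) = 451 / 1.7500 ≈ 257.71.
Rounding up, n = 258.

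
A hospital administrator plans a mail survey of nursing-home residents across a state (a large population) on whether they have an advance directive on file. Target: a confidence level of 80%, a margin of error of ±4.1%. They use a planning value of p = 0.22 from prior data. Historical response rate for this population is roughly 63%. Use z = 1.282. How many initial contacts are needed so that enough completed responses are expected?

267

Completed interviews needed: n₀ = 1.282² × 0.1716 / 0.041² ≈ 167.77 → 168.
At a 63% response rate, contacts needed = 168 / 0.63 ≈ 266.67 → 267.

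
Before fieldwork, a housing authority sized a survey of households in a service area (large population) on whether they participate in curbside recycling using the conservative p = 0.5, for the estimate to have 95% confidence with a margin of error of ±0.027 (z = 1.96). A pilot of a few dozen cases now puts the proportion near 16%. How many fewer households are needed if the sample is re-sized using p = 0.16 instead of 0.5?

609

Conservative (p = 0.5): n = 1.96² × 0.25 / 0.027² ≈ 1317.42 → 1318.
Using p = 0.16: p(1−p) = 0.1344, so n = 1.96² × 0.1344 / 0.027² ≈ 708.25 → 709.
Reduction: 1318 − 709 = 609.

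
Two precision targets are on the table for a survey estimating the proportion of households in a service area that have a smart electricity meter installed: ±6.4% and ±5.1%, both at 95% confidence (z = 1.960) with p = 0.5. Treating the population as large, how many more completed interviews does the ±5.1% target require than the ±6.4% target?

At ±6.4%: n = 1.960² × 0.2500 / 0.064² ≈ 234.47 → 235.
At ±5.1%: n = 1.960² × 0.2500 / 0.051² ≈ 369.24 → 370.
Additional respondents: 370 − 235 = 135.

135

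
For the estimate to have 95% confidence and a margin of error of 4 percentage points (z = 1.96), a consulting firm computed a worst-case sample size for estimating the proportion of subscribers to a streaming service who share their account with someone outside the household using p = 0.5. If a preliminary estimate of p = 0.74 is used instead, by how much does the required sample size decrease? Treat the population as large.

Conservative (p = 0.5): n = 1.96² × 0.25 / 0.040² ≈ 600.25 → 601.
Using p = 0.74: p(1−p) = 0.1924, so n = 1.96² × 0.1924 / 0.040² ≈ 461.95 → 462.
Reduction: 601 − 462 = 139.

139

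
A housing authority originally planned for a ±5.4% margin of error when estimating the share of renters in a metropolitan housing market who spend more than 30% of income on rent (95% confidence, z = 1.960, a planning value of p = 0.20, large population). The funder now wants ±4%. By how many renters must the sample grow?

At ±5.4%: n = 1.960² × 0.1600 / 0.054² ≈ 210.79 → 211.
At ±4%: n = 1.960² × 0.1600 / 0.040² ≈ 384.16 → 385.
Additional respondents: 385 − 211 = 174.

174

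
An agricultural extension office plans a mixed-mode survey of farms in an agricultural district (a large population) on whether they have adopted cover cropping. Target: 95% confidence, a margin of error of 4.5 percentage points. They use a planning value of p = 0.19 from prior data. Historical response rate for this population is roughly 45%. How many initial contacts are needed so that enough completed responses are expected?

649

For 95% confidence, z = 1.960.
Completed interviews needed: n₀ = 1.960² × 0.1539 / 0.045² ≈ 291.96 → 292.
At a 45% response rate, contacts needed = 292 / 0.45 ≈ 648.89 → 649.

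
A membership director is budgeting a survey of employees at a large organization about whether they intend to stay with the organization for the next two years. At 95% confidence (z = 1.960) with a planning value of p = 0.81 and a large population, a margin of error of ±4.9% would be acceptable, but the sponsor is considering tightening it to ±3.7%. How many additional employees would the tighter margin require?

185

At ±4.9%: n = 1.960² × 0.1539 / 0.049² ≈ 246.24 → 247.
At ±3.7%: n = 1.960² × 0.1539 / 0.037² ≈ 431.86 → 432.
Additional respondents: 432 − 247 = 185.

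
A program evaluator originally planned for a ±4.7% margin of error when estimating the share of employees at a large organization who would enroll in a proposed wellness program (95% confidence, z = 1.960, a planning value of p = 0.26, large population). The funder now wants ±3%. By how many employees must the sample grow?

At ±4.7%: n = 1.960² × 0.1924 / 0.047² ≈ 334.60 → 335.
At ±3%: n = 1.960² × 0.1924 / 0.030² ≈ 821.25 → 822.
Additional respondents: 822 − 335 = 487.

487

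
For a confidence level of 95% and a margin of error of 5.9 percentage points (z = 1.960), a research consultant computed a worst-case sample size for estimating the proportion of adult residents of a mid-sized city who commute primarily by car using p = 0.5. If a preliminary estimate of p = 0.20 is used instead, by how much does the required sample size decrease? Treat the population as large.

99

Conservative (p = 0.5): n = 1.960² × 0.25 / 0.059² ≈ 275.90 → 276.
Using p = 0.20: p(1−p) = 0.1600, so n = 1.960² × 0.1600 / 0.059² ≈ 176.57 → 177.
Reduction: 276 − 177 = 99.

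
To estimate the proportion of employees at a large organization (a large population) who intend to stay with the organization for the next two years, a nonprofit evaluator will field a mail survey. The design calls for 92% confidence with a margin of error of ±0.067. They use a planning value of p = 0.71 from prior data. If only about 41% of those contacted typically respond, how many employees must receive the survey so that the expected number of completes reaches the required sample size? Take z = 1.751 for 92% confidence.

Completed interviews needed: n₀ = 1.751² × 0.2059 / 0.067² ≈ 140.63 → 141.
At a 41% response rate, contacts needed = 141 / 0.41 ≈ 343.90 → 344.

344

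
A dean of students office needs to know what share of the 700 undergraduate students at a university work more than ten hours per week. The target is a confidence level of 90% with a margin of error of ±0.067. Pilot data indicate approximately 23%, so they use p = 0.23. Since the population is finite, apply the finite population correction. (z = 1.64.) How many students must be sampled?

93

Unadjusted: n₀ = 1.64² × 0.23 × 0.77 / 0.067² ≈ 106.11, so n₀ = 107.
Finite population correction with N = 700: n = n₀ / (1 + (n₀−1)/N) = 107 / (1 + 106/700) = 107 / 1.1514 ≈ 92.93.
Rounding up, n = 93.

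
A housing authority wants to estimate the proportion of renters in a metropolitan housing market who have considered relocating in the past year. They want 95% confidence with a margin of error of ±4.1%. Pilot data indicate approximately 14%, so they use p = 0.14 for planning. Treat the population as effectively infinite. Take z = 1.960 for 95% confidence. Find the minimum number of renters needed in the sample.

276

With p = 0.14, p(1−p) = 0.1204.
n = z²·p(1−p)/E² = 1.960² × 0.1204 / 0.041² = 3.8416 × 0.1204 / 0.001681 ≈ 275.15.
Rounding up gives n = 276.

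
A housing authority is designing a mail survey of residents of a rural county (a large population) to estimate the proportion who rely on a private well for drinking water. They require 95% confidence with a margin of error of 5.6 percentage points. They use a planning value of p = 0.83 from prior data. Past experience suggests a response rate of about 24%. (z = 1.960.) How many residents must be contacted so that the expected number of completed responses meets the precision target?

Completed interviews needed: n₀ = 1.960² × 0.1411 / 0.056² ≈ 172.85 → 173.
At a 24% response rate, contacts needed = 173 / 0.24 ≈ 720.83 → 721.

721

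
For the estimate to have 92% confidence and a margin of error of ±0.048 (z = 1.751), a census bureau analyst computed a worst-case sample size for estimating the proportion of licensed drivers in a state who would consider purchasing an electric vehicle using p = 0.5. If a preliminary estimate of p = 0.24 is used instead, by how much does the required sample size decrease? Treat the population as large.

90

Conservative (p = 0.5): n = 1.751² × 0.25 / 0.048² ≈ 332.68 → 333.
Using p = 0.24: p(1−p) = 0.1824, so n = 1.751² × 0.1824 / 0.048² ≈ 242.73 → 243.
Reduction: 333 − 243 = 90.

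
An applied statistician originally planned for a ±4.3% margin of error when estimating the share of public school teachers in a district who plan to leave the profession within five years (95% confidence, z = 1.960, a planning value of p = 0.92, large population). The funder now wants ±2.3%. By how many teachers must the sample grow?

382

At ±4.3%: n = 1.960² × 0.0736 / 0.043² ≈ 152.92 → 153.
At ±2.3%: n = 1.960² × 0.0736 / 0.023² ≈ 534.48 → 535.
Additional respondents: 535 − 153 = 382.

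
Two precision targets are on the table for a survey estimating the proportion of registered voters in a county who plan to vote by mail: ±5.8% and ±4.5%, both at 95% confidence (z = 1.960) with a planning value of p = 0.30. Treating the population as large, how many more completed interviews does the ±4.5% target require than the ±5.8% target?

159

At ±5.8%: n = 1.960² × 0.2100 / 0.058² ≈ 239.81 → 240.
At ±4.5%: n = 1.960² × 0.2100 / 0.045² ≈ 398.39 → 399.
Additional respondents: 399 − 240 = 159.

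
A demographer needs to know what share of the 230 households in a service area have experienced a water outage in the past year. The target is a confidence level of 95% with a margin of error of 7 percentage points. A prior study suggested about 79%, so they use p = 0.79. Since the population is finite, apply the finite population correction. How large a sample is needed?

For 95% confidence, z = 1.96.
Unadjusted: n₀ = 1.96² × 0.79 × 0.21 / 0.070² ≈ 130.07, so n₀ = 131.
Finite population correction with N = 230: n = n₀ / (1 + (n₀−1)/N) = 131 / (1 + 130/230) = 131 / 1.5652 ≈ 83.69.
Rounding up, n = 84.

84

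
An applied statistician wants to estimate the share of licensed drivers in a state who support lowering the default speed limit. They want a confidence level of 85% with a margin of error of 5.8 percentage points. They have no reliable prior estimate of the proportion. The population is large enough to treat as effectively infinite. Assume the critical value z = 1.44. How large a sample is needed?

155

With no prior estimate, use p = 0.5, giving p(1−p) = 0.25.
n = z²·p(1−p)/E² = 1.44² × 0.2500 / 0.058² = 2.0736 × 0.2500 / 0.003364 ≈ 154.10.
Rounding up gives n = 155.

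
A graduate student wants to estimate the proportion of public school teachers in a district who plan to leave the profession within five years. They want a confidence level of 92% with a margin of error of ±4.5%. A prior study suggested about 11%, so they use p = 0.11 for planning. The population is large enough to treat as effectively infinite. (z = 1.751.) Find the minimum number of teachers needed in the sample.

With p = 0.11, p(1−p) = 0.0979.
n = z²·p(1−p)/E² = 1.751² × 0.0979 / 0.045² = 3.0660 × 0.0979 / 0.002025 ≈ 148.23.
Rounding up gives n = 149.

149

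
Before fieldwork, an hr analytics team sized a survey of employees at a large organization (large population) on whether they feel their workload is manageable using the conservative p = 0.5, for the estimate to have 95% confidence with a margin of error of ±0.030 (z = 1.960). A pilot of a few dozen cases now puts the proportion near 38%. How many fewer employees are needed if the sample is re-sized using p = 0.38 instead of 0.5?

62

Conservative (p = 0.5): n = 1.960² × 0.25 / 0.030² ≈ 1067.11 → 1068.
Using p = 0.38: p(1−p) = 0.2356, so n = 1.960² × 0.2356 / 0.030² ≈ 1005.65 → 1006.
Reduction: 1068 − 1006 = 62.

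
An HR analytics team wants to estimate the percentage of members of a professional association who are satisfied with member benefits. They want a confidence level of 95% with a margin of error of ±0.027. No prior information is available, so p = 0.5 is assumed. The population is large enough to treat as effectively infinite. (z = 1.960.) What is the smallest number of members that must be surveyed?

With p = 0.5, p(1−p) = 0.25.
n = z²·p(1−p)/E² = 1.960² × 0.2500 / 0.027² = 3.8416 × 0.2500 / 0.000729 ≈ 1317.42.
Rounding up gives n = 1318.

1318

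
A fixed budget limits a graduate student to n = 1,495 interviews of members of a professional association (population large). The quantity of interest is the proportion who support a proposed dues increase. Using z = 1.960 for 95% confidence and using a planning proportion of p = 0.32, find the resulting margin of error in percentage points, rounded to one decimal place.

SE(p̂) = √[p(1−p)/n] = √[0.2176/1495] = 0.01206.
E = z × SE = 1.960 × 0.01206 = 0.02365, or 2.4 percentage points.

2.4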